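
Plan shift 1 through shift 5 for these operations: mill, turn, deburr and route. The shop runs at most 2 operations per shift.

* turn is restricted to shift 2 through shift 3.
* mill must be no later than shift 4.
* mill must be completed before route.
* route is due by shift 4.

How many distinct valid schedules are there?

54

Splitting on mill: it can be shift 1 (28), shift 2 (17), shift 3 (9). Listing each branch's schedules as (turn, deburr, route) by shift number:
mill=shift 1: (2,1,2) (2,1,3) (2,1,4) (2,2,3) (2,2,4) (2,3,2) (2,3,3) (2,3,4) (2,4,2) (2,4,3) (2,4,4) (2,5,2) (2,5,3) (2,5,4) (3,1,2) (3,1,3) (3,1,4) (3,2,2) (3,2,3) (3,2,4) (3,3,2) (3,3,4) (3,4,2) (3,4,3) (3,4,4) (3,5,2) (3,5,3) (3,5,4) — 28.
mill=shift 2: (2,1,3) (2,1,4) (2,3,3) (2,3,4) (2,4,3) (2,4,4) (2,5,3) (2,5,4) (3,1,3) (3,1,4) (3,2,3) (3,2,4) (3,3,4) (3,4,3) (3,4,4) (3,5,3) (3,5,4) — 17.
mill=shift 3: (2,1,4) (2,2,4) (2,3,4) (2,4,4) (2,5,4) (3,1,4) (3,2,4) (3,4,4) (3,5,4) — 9.
Summing: 28 + 17 + 9 = 54.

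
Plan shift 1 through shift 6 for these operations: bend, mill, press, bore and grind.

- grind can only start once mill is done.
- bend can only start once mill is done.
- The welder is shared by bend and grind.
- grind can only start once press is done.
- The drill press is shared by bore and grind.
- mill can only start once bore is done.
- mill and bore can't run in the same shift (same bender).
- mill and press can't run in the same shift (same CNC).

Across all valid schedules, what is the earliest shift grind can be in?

shift 3

Precedence pushes grind to at least shift 3.
grind at shift 3 is achievable: press -> shift 1, mill -> shift 2, bore -> shift 1, grind -> shift 3, bend -> shift 4.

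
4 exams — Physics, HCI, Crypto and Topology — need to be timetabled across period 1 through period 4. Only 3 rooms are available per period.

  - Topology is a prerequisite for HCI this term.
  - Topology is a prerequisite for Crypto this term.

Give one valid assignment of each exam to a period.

Topology=period 1, HCI=period 2, Crypto=period 2, Physics=period 1

Checking: Topology(period 1) before HCI(period 2); Topology(period 1) before Crypto(period 2); max 2 per period (cap 3).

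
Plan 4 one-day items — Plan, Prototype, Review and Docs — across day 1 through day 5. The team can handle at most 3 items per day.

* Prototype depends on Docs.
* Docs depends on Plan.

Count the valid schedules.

Splitting on Plan: it can be day 1 (30), day 2 (15), day 3 (5). Listing each branch's schedules as (Prototype, Review, Docs) by day number:
Plan=day 1: (3,1,2) (3,2,2) (3,3,2) (3,4,2) (3,5,2) (4,1,2) (4,1,3) (4,2,2) (4,2,3) (4,3,2) (4,3,3) (4,4,2) (4,4,3) (4,5,2) (4,5,3) (5,1,2) (5,1,3) (5,1,4) (5,2,2) (5,2,3) (5,2,4) (5,3,2) (5,3,3) (5,3,4) (5,4,2) (5,4,3) (5,4,4) (5,5,2) (5,5,3) (5,5,4) — 30.
Plan=day 2: (4,1,3) (4,2,3) (4,3,3) (4,4,3) (4,5,3) (5,1,3) (5,1,4) (5,2,3) (5,2,4) (5,3,3) (5,3,4) (5,4,3) (5,4,4) (5,5,3) (5,5,4) — 15.
Plan=day 3: (5,1,4) (5,2,4) (5,3,4) (5,4,4) (5,5,4) — 5.
Summing: 30 + 15 + 5 = 50.

50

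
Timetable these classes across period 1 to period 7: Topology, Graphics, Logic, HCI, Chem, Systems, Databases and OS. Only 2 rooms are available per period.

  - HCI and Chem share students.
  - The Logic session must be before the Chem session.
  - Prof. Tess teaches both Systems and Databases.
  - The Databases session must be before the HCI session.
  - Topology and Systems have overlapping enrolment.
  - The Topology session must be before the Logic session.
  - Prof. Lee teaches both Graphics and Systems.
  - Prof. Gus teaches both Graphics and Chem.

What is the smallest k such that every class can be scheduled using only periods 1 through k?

The precedence chain requires at least 3 distinct periods.
With at most 2 per period and 8 classes, at least 4 periods are needed.
4 works (last occupied period: period 4): for example Topology -> period 1; Chem -> period 3; Databases -> period 1; OS -> period 4; Graphics -> period 4; Systems -> period 3; Logic -> period 2; HCI -> period 2.

4 periods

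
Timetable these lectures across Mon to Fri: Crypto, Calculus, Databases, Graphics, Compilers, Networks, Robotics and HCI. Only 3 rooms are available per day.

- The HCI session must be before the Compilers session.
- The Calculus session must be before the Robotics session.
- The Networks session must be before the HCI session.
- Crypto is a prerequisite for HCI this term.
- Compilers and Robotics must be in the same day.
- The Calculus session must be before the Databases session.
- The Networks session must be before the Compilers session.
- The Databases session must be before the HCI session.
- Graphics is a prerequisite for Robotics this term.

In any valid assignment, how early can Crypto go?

Mon

Downstream work caps Crypto at Wed.
Crypto at Mon is achievable: Calculus in Mon, Crypto in Mon, Compilers in Thu, HCI in Wed, Robotics in Thu, Databases in Tue, Networks in Mon, Graphics in Tue.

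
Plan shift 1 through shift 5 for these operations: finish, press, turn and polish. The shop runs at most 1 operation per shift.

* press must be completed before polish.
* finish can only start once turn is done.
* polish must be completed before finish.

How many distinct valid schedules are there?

15

Splitting on finish: it can be shift 4 (3), shift 5 (12). Listing each branch's schedules as (press, turn, polish) by shift number:
finish=shift 4: (1,2,3) (1,3,2) (2,1,3) — 3.
finish=shift 5: (1,2,3) (1,2,4) (1,3,2) (1,3,4) (1,4,2) (1,4,3) (2,1,3) (2,1,4) (2,3,4) (2,4,3) (3,1,4) (3,2,4) — 12.
Summing: 3 + 12 = 15.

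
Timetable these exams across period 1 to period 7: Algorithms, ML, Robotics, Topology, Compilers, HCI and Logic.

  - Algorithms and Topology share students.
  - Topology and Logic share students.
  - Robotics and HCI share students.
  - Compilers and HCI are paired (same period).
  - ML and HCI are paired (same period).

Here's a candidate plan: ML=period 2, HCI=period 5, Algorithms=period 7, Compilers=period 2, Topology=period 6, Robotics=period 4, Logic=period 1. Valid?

Invalid. Compilers and HCI are paired (same period).

Compilers and HCI are paired (same period) — violated.
ML and HCI are paired (same period) — violated.
Algorithms and Topology share students — holds.
Robotics and HCI share students — holds.
Topology and Logic share students — holds.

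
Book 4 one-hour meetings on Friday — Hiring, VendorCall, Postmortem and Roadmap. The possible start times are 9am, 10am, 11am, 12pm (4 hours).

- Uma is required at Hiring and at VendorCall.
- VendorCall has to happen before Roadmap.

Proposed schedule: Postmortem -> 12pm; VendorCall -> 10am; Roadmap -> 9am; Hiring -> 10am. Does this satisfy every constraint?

No. VendorCall has to happen before Roadmap is not satisfied.

Uma is required at Hiring and at VendorCall — violated.
VendorCall has to happen before Roadmap — violated.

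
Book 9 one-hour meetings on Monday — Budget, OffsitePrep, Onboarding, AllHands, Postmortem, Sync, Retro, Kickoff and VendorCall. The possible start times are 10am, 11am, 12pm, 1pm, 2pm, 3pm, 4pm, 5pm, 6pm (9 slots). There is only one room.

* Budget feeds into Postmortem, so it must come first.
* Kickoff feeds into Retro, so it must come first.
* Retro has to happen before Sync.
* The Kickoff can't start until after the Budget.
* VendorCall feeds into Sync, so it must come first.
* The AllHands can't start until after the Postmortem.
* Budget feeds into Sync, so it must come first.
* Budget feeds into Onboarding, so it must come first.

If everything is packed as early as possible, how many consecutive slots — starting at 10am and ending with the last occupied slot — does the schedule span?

The precedence chain requires at least 4 distinct slots.
With at most 1 per slot and 9 meetings, at least 9 slots are needed.
9 works (last occupied slot: 6pm): for example Postmortem -> 3pm; Kickoff -> 11am; AllHands -> 5pm; Sync -> 2pm; Onboarding -> 4pm; Retro -> 12pm; VendorCall -> 1pm; Budget -> 10am; OffsitePrep -> 6pm.

9 slots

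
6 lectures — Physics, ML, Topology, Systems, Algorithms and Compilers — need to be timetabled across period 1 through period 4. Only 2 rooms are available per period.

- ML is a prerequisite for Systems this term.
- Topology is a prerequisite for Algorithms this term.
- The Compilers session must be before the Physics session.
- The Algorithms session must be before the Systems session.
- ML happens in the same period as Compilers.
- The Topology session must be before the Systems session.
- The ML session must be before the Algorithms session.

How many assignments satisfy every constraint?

Splitting on Physics: it can be period 2 (1), period 3 (2), period 4 (2). Listing each branch's schedules as (ML, Topology, Systems, Algorithms, Compilers) by period number:
Physics=period 2: (1,2,4,3,1) — 1.
Physics=period 3: (1,2,4,3,1) (2,1,4,3,2) — 2.
Physics=period 4: (1,2,4,3,1) (2,1,4,3,2) — 2.
Summing: 1 + 2 + 2 = 5.

5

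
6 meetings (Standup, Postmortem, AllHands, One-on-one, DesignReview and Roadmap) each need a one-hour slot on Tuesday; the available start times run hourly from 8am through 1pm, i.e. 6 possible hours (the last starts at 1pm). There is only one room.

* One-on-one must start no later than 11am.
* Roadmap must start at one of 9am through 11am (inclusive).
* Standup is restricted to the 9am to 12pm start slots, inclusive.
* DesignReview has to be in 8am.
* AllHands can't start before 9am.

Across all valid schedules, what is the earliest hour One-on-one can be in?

9am

One-on-one's own window allows nothing later than 11am.
One-on-one at 9am is achievable: One-on-one -> 9am, Postmortem -> 1pm, Standup -> 11am, AllHands -> 12pm, DesignReview -> 8am, Roadmap -> 10am.
Nothing earlier works — the capacity limit rule out every hour before 9am.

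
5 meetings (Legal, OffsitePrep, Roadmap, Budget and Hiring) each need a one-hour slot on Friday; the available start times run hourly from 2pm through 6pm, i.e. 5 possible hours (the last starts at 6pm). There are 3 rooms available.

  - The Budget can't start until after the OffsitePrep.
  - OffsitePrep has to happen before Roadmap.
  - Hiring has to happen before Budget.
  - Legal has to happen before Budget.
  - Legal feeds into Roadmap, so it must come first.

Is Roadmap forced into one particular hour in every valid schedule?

No

Roadmap can be 3pm (e.g. Budget=3pm, Hiring=2pm, OffsitePrep=2pm, Roadmap=3pm, Legal=2pm) or 4pm (e.g. Legal in 2pm; OffsitePrep in 2pm; Budget in 3pm; Hiring in 2pm; Roadmap in 4pm).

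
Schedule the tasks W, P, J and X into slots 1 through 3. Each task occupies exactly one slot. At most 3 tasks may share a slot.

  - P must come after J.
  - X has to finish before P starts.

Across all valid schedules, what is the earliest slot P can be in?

2

Precedence pushes P to at least 2.
P at 2 is achievable: P in 2, X in 1, W in 1, J in 1.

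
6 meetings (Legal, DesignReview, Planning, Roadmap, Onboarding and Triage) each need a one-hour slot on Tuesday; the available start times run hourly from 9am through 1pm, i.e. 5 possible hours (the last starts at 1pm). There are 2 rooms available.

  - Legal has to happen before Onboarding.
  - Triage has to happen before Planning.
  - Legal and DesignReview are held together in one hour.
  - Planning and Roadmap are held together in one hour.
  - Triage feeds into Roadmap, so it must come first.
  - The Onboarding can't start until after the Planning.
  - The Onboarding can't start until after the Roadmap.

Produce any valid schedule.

Legal in 11am, DesignReview in 11am, Onboarding in 12pm, Triage in 9am, Roadmap in 10am, Planning in 10am

Checking: Planning(10am) before Onboarding(12pm); Legal(11am) before Onboarding(12pm); Triage(9am) before Planning(10am); Roadmap(10am) before Onboarding(12pm); Triage(9am) before Roadmap(10am); Legal = DesignReview = 11am; Planning = Roadmap = 10am; max 2 per hour (cap 2).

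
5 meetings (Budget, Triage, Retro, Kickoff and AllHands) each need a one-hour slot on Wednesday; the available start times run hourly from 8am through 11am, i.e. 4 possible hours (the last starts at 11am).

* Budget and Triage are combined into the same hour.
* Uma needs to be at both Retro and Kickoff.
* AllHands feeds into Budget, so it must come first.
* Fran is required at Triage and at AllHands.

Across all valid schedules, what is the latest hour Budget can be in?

Precedence pushes Budget to at least 9am.
Budget at 11am is achievable: AllHands -> 8am, Triage -> 11am, Kickoff -> 9am, Retro -> 8am, Budget -> 11am.

11am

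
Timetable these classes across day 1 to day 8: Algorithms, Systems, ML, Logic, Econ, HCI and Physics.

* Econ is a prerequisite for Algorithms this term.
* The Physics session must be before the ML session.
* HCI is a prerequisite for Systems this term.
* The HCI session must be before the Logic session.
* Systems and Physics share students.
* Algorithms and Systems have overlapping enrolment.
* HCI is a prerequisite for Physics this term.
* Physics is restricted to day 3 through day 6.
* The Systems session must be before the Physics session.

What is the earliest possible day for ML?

Precedence pushes ML to at least day 4.
ML at day 4 is achievable: Systems=day 2, ML=day 4, HCI=day 1, Algorithms=day 3, Logic=day 2, Physics=day 3, Econ=day 1.

day 4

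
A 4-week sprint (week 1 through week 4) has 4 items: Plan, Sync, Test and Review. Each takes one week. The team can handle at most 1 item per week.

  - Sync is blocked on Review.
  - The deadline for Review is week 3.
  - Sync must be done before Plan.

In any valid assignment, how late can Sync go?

week 3

Precedence pushes Sync to at least week 2; downstream work caps Sync at week 3.
Sync at week 3 is achievable: Review in week 1; Plan in week 4; Test in week 2; Sync in week 3.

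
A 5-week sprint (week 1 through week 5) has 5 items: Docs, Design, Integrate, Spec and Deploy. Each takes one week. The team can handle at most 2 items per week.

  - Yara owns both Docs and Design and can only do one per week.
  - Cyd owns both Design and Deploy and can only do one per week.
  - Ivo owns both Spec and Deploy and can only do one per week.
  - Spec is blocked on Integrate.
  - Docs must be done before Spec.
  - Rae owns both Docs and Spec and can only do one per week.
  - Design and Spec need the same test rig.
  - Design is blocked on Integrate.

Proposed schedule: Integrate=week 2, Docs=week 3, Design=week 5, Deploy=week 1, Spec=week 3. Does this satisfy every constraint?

Invalid. Rae owns both Docs and Spec and can only do one per week.

Rae owns both Docs and Spec and can only do one per week — violated.
The team can handle at most 2 items per week — holds.
Spec is blocked on Integrate — holds.
Yara owns both Docs and Design and can only do one per week — holds.
Design is blocked on Integrate — holds.
Cyd owns both Design and Deploy and can only do one per week — holds.
Docs must be done before Spec — violated.
Design and Spec need the same test rig — holds.
Ivo owns both Spec and Deploy and can only do one per week — holds.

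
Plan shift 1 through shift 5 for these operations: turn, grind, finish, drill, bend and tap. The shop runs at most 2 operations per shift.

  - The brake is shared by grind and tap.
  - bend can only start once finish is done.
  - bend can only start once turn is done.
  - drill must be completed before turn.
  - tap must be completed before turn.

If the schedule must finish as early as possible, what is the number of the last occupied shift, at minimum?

The precedence chain requires at least 3 distinct shifts.
With at most 2 per shift and 6 operations, at least 3 shifts are needed.
3 works (last occupied shift: shift 3): for example finish -> shift 2, tap -> shift 1, drill -> shift 1, bend -> shift 3, turn -> shift 2, grind -> shift 3.

shift 3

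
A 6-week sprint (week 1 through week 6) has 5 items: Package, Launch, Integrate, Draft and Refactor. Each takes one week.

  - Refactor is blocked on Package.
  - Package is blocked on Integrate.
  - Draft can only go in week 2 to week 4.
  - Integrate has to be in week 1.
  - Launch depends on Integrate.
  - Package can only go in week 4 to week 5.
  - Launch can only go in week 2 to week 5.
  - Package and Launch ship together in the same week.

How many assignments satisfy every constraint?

Splitting on Package: it can be week 4 (6), week 5 (3). Listing each branch's schedules as (Launch, Integrate, Draft, Refactor) by week number:
Package=week 4: (4,1,2,5) (4,1,2,6) (4,1,3,5) (4,1,3,6) (4,1,4,5) (4,1,4,6) — 6.
Package=week 5: (5,1,2,6) (5,1,3,6) (5,1,4,6) — 3.
Summing: 6 + 3 = 9.

9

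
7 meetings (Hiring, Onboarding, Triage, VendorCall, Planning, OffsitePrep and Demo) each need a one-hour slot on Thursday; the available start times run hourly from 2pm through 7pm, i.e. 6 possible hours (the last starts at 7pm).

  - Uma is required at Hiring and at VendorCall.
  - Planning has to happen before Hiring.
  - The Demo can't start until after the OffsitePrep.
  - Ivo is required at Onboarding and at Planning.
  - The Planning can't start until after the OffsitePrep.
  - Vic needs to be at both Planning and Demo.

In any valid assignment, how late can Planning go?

6pm

Precedence pushes Planning to at least 3pm; downstream work caps Planning at 6pm.
Planning at 6pm is achievable: OffsitePrep=2pm; Demo=3pm; Planning=6pm; Triage=2pm; VendorCall=2pm; Onboarding=2pm; Hiring=7pm.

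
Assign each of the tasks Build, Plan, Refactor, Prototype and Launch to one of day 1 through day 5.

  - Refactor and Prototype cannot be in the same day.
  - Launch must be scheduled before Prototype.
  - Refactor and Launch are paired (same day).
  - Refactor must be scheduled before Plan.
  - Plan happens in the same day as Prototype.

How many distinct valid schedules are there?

Splitting on Build: it can be day 1 (10), day 2 (10), day 3 (10), day 4 (10), day 5 (10). Listing each branch's schedules as (Plan, Refactor, Prototype, Launch) by day number:
Build=day 1: (2,1,2,1) (3,1,3,1) (3,2,3,2) (4,1,4,1) (4,2,4,2) (4,3,4,3) (5,1,5,1) (5,2,5,2) (5,3,5,3) (5,4,5,4) — 10.
Build=day 2: (2,1,2,1) (3,1,3,1) (3,2,3,2) (4,1,4,1) (4,2,4,2) (4,3,4,3) (5,1,5,1) (5,2,5,2) (5,3,5,3) (5,4,5,4) — 10.
Build=day 3: (2,1,2,1) (3,1,3,1) (3,2,3,2) (4,1,4,1) (4,2,4,2) (4,3,4,3) (5,1,5,1) (5,2,5,2) (5,3,5,3) (5,4,5,4) — 10.
Build=day 4: (2,1,2,1) (3,1,3,1) (3,2,3,2) (4,1,4,1) (4,2,4,2) (4,3,4,3) (5,1,5,1) (5,2,5,2) (5,3,5,3) (5,4,5,4) — 10.
Build=day 5: (2,1,2,1) (3,1,3,1) (3,2,3,2) (4,1,4,1) (4,2,4,2) (4,3,4,3) (5,1,5,1) (5,2,5,2) (5,3,5,3) (5,4,5,4) — 10.
Summing: 10 + 10 + 10 + 10 + 10 = 50.

50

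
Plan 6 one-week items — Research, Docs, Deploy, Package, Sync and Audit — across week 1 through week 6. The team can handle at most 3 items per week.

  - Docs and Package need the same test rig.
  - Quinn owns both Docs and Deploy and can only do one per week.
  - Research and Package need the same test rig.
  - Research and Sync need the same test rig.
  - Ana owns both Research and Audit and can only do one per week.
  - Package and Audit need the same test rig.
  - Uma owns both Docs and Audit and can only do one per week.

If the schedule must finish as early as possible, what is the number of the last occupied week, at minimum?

week 3

With at most 3 per week and 6 tasks, at least 2 weeks are needed.
Could 2 weeks be enough, i.e. nothing placed later than week 2? No: Research, Package and Audit must all be in different weeks (Research/Package can't share; Research/Audit can't share; Package/Audit can't share), but only 2 weeks are available: 3 tasks can't fit in 2 distinct weeks.
So 2 weeks is not enough.
3 works (last occupied week: week 3): for example Package -> week 2; Docs -> week 1; Sync -> week 2; Research -> week 1; Audit -> week 3; Deploy -> week 2.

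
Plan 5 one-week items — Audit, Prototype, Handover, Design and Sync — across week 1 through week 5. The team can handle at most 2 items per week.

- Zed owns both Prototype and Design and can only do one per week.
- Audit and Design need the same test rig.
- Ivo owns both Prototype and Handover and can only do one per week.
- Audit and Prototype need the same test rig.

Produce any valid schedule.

Sync -> week 2, Audit -> week 1, Prototype -> week 2, Design -> week 3, Handover -> week 1

Checking: Audit(week 1) != Prototype(week 2); Audit(week 1) != Design(week 3); Prototype(week 2) != Design(week 3); Prototype(week 2) != Handover(week 1); max 2 per week (cap 2).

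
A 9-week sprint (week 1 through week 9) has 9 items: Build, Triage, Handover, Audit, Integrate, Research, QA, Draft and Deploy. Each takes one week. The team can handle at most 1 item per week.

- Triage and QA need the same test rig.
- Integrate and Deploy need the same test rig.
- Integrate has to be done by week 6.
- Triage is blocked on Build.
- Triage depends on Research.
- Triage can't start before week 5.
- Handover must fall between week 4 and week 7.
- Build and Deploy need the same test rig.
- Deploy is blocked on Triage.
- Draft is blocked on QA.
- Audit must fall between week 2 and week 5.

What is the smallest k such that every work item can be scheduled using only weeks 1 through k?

9 weeks

The precedence chain requires at least 3 distinct weeks.
With at most 1 per week and 9 work items, at least 9 weeks are needed.
Propagating the time windows through the other constraints, Deploy can't land before week 6, so the schedule must run through at least week 6.
9 works (last occupied week: week 9): for example QA in week 7; Deploy in week 9; Handover in week 4; Research in week 3; Integrate in week 6; Build in week 1; Triage in week 5; Draft in week 8; Audit in week 2.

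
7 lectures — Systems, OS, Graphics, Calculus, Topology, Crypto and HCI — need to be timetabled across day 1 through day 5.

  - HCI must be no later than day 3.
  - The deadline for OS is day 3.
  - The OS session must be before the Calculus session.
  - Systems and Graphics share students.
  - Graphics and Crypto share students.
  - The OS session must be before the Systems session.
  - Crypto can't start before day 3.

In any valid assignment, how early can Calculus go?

day 2

Precedence pushes Calculus to at least day 2.
Calculus at day 2 is achievable: Topology -> day 1; OS -> day 1; Calculus -> day 2; Systems -> day 2; Graphics -> day 1; HCI -> day 1; Crypto -> day 3.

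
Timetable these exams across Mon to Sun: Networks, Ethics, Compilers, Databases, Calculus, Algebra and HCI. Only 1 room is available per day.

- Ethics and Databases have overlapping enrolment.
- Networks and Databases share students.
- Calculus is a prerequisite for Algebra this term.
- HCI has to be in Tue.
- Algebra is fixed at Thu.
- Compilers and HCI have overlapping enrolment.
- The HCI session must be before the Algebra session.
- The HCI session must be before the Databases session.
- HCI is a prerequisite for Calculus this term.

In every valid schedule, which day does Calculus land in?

HCI is fixed at Tue and must come before Calculus, so Calculus is at least Wed.
Algebra is fixed at Thu and must come after Calculus, so Calculus is at most Wed.
So Calculus must be Wed.

Wed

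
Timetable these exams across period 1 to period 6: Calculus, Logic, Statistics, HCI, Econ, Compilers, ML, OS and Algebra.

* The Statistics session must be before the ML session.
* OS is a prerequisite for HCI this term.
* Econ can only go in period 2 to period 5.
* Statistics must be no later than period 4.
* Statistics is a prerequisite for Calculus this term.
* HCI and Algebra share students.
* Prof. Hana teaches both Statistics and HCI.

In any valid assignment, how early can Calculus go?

period 2

Precedence pushes Calculus to at least period 2.
Calculus at period 2 is achievable: OS=period 1; HCI=period 2; Compilers=period 1; Algebra=period 1; Statistics=period 1; Logic=period 1; Calculus=period 2; ML=period 2; Econ=period 2.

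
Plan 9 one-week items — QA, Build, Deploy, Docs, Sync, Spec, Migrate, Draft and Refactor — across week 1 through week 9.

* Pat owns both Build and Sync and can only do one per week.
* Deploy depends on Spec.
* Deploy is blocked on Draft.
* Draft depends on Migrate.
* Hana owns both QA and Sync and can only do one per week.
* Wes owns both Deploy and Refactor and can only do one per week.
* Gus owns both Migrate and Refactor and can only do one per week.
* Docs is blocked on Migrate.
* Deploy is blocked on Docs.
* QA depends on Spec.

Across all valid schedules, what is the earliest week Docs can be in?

Precedence pushes Docs to at least week 2; downstream work caps Docs at week 8.
Docs at week 2 is achievable: Spec -> week 1; Build -> week 1; Sync -> week 3; Migrate -> week 1; QA -> week 2; Docs -> week 2; Deploy -> week 3; Draft -> week 2; Refactor -> week 2.

week 2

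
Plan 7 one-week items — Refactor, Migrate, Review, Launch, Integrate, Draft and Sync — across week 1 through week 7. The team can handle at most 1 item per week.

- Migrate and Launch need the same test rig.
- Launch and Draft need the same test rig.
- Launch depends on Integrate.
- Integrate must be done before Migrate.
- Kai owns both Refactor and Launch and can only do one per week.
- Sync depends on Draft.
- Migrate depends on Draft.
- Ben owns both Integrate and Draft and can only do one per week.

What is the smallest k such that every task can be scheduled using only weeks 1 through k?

The precedence chain requires at least 2 distinct weeks.
With at most 1 per week and 7 tasks, at least 7 weeks are needed.
7 works (last occupied week: week 7): for example Migrate -> week 3; Refactor -> week 6; Draft -> week 2; Integrate -> week 1; Sync -> week 5; Review -> week 7; Launch -> week 4.

7 weeks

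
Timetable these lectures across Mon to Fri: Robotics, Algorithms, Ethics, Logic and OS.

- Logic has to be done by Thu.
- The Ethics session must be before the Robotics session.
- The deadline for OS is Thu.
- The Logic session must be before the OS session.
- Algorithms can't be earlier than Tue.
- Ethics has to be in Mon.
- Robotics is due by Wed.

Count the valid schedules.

48

Splitting on Robotics: it can be Tue (24), Wed (24). Listing each branch's schedules as (Algorithms, Ethics, Logic, OS):
Robotics=Tue: (Tue,Mon,Mon,Tue) (Tue,Mon,Mon,Wed) (Tue,Mon,Mon,Thu) (Tue,Mon,Tue,Wed) (Tue,Mon,Tue,Thu) (Tue,Mon,Wed,Thu) (Wed,Mon,Mon,Tue) (Wed,Mon,Mon,Wed) (Wed,Mon,Mon,Thu) (Wed,Mon,Tue,Wed) (Wed,Mon,Tue,Thu) (Wed,Mon,Wed,Thu) (Thu,Mon,Mon,Tue) (Thu,Mon,Mon,Wed) (Thu,Mon,Mon,Thu) (Thu,Mon,Tue,Wed) (Thu,Mon,Tue,Thu) (Thu,Mon,Wed,Thu) (Fri,Mon,Mon,Tue) (Fri,Mon,Mon,Wed) (Fri,Mon,Mon,Thu) (Fri,Mon,Tue,Wed) (Fri,Mon,Tue,Thu) (Fri,Mon,Wed,Thu) — 24.
Robotics=Wed: (Tue,Mon,Mon,Tue) (Tue,Mon,Mon,Wed) (Tue,Mon,Mon,Thu) (Tue,Mon,Tue,Wed) (Tue,Mon,Tue,Thu) (Tue,Mon,Wed,Thu) (Wed,Mon,Mon,Tue) (Wed,Mon,Mon,Wed) (Wed,Mon,Mon,Thu) (Wed,Mon,Tue,Wed) (Wed,Mon,Tue,Thu) (Wed,Mon,Wed,Thu) (Thu,Mon,Mon,Tue) (Thu,Mon,Mon,Wed) (Thu,Mon,Mon,Thu) (Thu,Mon,Tue,Wed) (Thu,Mon,Tue,Thu) (Thu,Mon,Wed,Thu) (Fri,Mon,Mon,Tue) (Fri,Mon,Mon,Wed) (Fri,Mon,Mon,Thu) (Fri,Mon,Tue,Wed) (Fri,Mon,Tue,Thu) (Fri,Mon,Wed,Thu) — 24.
Summing: 24 + 24 = 48.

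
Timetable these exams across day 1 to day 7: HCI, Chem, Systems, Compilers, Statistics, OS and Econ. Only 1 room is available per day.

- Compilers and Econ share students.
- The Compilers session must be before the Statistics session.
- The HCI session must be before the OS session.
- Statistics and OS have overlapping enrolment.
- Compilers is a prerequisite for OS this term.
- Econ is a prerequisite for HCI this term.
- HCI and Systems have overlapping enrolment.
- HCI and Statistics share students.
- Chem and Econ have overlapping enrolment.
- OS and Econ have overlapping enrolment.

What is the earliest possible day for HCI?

day 2

Precedence pushes HCI to at least day 2; downstream work caps HCI at day 6.
HCI at day 2 is achievable: Statistics=day 5, OS=day 4, HCI=day 2, Econ=day 1, Systems=day 7, Chem=day 6, Compilers=day 3.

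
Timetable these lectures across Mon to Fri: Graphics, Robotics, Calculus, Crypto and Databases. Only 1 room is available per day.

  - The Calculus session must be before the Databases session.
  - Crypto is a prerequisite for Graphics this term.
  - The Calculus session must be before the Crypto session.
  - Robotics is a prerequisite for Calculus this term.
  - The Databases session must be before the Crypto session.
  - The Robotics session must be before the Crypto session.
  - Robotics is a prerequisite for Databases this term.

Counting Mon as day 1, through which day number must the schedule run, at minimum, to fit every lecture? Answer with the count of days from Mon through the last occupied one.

The precedence chain requires at least 5 distinct days.
With at most 1 per day and 5 lectures, at least 5 days are needed.
5 works (last occupied day: Fri): for example Robotics -> Mon, Graphics -> Fri, Databases -> Wed, Calculus -> Tue, Crypto -> Thu.

5 days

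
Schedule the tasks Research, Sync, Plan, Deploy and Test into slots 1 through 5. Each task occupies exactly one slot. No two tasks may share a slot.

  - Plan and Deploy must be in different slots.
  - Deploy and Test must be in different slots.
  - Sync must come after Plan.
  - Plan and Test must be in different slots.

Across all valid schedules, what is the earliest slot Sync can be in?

Precedence pushes Sync to at least 2.
Sync at 2 is achievable: Sync -> 2, Test -> 5, Plan -> 1, Research -> 3, Deploy -> 4.

2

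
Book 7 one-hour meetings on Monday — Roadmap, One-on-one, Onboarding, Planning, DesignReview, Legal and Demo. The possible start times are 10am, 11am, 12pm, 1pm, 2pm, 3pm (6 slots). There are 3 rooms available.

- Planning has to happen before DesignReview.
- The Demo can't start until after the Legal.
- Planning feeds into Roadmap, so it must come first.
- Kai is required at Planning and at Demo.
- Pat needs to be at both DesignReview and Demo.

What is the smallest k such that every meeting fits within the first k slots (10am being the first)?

3 slots

The precedence chain requires at least 2 distinct slots.
With at most 3 per slot and 7 meetings, at least 3 slots are needed.
3 works (last occupied slot: 12pm): for example DesignReview in 11am, Roadmap in 11am, Demo in 12pm, Legal in 10am, Onboarding in 11am, One-on-one in 10am, Planning in 10am.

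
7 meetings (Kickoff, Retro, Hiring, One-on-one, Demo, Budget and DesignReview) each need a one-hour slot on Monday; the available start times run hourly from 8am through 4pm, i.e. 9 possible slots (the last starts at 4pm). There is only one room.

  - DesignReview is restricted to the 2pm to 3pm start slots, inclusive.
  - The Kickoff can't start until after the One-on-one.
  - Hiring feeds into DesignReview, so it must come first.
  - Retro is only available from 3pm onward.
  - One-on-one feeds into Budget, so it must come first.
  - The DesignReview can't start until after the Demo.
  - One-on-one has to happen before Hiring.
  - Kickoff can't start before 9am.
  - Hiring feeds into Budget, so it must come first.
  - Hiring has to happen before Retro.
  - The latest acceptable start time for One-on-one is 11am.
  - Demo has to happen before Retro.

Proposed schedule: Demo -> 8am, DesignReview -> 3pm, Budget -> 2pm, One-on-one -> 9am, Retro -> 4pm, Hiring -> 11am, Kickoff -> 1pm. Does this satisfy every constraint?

The Kickoff can't start until after the One-on-one — holds.
Hiring feeds into DesignReview, so it must come first — holds.
Retro is only available from 3pm onward — holds.
Hiring feeds into Budget, so it must come first — holds.
Kickoff can't start before 9am — holds.
DesignReview is restricted to the 2pm to 3pm start slots, inclusive — holds.
The latest acceptable start time for One-on-one is 11am — holds.
There is only one room — holds.
The DesignReview can't start until after the Demo — holds.
Hiring has to happen before Retro — holds.
One-on-one has to happen before Hiring — holds.
One-on-one feeds into Budget, so it must come first — holds.
Demo has to happen before Retro — holds.

Yes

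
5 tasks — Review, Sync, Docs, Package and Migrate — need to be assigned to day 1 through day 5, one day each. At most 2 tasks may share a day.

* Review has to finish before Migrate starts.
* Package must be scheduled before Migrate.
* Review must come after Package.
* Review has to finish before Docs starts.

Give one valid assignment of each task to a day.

Docs -> day 3; Migrate -> day 3; Package -> day 1; Review -> day 2; Sync -> day 1

Checking: Review(day 2) before Docs(day 3); Package(day 1) before Review(day 2); Package(day 1) before Migrate(day 3); Review(day 2) before Migrate(day 3); max 2 per day (cap 2).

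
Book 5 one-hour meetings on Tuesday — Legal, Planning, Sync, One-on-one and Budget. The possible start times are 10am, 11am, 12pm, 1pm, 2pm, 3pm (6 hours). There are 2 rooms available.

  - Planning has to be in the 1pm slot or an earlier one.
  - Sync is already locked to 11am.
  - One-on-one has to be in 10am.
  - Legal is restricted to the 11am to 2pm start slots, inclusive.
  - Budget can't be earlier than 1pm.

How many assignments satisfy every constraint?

Splitting on Legal: it can be 11am (9), 12pm (12), 1pm (11), 2pm (12). Listing each branch's schedules as (Planning, Sync, One-on-one, Budget):
Legal=11am: (10am,11am,10am,1pm) (10am,11am,10am,2pm) (10am,11am,10am,3pm) (12pm,11am,10am,1pm) (12pm,11am,10am,2pm) (12pm,11am,10am,3pm) (1pm,11am,10am,1pm) (1pm,11am,10am,2pm) (1pm,11am,10am,3pm) — 9.
Legal=12pm: (10am,11am,10am,1pm) (10am,11am,10am,2pm) (10am,11am,10am,3pm) (11am,11am,10am,1pm) (11am,11am,10am,2pm) (11am,11am,10am,3pm) (12pm,11am,10am,1pm) (12pm,11am,10am,2pm) (12pm,11am,10am,3pm) (1pm,11am,10am,1pm) (1pm,11am,10am,2pm) (1pm,11am,10am,3pm) — 12.
Legal=1pm: (10am,11am,10am,1pm) (10am,11am,10am,2pm) (10am,11am,10am,3pm) (11am,11am,10am,1pm) (11am,11am,10am,2pm) (11am,11am,10am,3pm) (12pm,11am,10am,1pm) (12pm,11am,10am,2pm) (12pm,11am,10am,3pm) (1pm,11am,10am,2pm) (1pm,11am,10am,3pm) — 11.
Legal=2pm: (10am,11am,10am,1pm) (10am,11am,10am,2pm) (10am,11am,10am,3pm) (11am,11am,10am,1pm) (11am,11am,10am,2pm) (11am,11am,10am,3pm) (12pm,11am,10am,1pm) (12pm,11am,10am,2pm) (12pm,11am,10am,3pm) (1pm,11am,10am,1pm) (1pm,11am,10am,2pm) (1pm,11am,10am,3pm) — 12.
Summing: 9 + 12 + 11 + 12 = 44.

44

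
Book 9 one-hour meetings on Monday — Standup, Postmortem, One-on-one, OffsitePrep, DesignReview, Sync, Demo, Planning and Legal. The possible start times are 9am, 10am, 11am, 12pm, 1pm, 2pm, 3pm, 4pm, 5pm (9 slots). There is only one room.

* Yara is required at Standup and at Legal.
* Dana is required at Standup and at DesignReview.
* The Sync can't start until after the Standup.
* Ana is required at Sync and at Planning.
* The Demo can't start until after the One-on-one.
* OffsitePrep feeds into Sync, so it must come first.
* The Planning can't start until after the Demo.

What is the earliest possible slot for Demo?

Precedence pushes Demo to at least 10am; downstream work caps Demo at 4pm.
Demo at 10am is achievable: Standup -> 11am; Postmortem -> 3pm; Demo -> 10am; Planning -> 2pm; One-on-one -> 9am; Legal -> 5pm; DesignReview -> 4pm; Sync -> 1pm; OffsitePrep -> 12pm.

10am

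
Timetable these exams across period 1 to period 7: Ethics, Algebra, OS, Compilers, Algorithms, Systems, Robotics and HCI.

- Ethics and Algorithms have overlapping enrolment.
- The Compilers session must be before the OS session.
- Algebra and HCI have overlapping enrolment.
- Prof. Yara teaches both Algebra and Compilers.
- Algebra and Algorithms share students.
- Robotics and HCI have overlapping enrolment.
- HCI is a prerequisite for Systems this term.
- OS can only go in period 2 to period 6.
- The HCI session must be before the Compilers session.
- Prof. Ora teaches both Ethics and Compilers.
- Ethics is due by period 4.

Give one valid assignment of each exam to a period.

HCI -> period 1; Ethics -> period 1; Compilers -> period 2; Robotics -> period 2; Systems -> period 2; OS -> period 3; Algebra -> period 3; Algorithms -> period 2

Checking: HCI(period 1) before Compilers(period 2); Compilers(period 2) before OS(period 3); HCI(period 1) before Systems(period 2); Ethics(period 1) != Algorithms(period 2); Ethics(period 1) != Compilers(period 2); Robotics(period 2) != HCI(period 1); Algebra(period 3) != HCI(period 1); Algebra(period 3) != Algorithms(period 2); Algebra(period 3) != Compilers(period 2); Ethics=period 1 in [period 1,period 4]; OS=period 3 in [period 2,period 6].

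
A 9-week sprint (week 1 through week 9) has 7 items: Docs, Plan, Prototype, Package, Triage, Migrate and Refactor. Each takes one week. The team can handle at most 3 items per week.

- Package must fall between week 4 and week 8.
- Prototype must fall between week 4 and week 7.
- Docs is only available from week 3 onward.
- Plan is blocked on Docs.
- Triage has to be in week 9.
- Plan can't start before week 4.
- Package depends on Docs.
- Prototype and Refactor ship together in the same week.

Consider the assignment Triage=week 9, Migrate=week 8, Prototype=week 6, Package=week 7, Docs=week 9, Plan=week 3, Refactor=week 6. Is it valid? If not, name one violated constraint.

The team can handle at most 3 items per week — holds.
Prototype and Refactor ship together in the same week — holds.
Docs is only available from week 3 onward — holds.
Triage has to be in week 9 — holds.
Plan is blocked on Docs — violated.
Package must fall between week 4 and week 8 — holds.
Plan can't start before week 4 — violated.
Prototype must fall between week 4 and week 7 — holds.
Package depends on Docs — violated.

Invalid. Plan is blocked on Docs.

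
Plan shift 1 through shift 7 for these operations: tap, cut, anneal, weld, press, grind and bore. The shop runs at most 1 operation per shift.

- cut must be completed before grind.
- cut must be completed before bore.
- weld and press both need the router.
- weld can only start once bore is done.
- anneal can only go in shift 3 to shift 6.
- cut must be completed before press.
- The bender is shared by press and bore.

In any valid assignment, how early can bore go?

Precedence pushes bore to at least shift 2; downstream work caps bore at shift 6.
bore at shift 2 is achievable: cut -> shift 1, weld -> shift 4, anneal -> shift 3, press -> shift 5, bore -> shift 2, grind -> shift 6, tap -> shift 7.

shift 2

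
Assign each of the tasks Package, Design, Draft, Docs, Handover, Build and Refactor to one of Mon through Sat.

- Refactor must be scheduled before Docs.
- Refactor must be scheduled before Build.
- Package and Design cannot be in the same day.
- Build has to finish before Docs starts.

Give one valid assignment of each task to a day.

Package -> Mon; Handover -> Mon; Build -> Tue; Design -> Tue; Refactor -> Mon; Draft -> Mon; Docs -> Wed

Checking: Refactor(Mon) before Docs(Wed); Refactor(Mon) before Build(Tue); Build(Tue) before Docs(Wed); Package(Mon) != Design(Tue).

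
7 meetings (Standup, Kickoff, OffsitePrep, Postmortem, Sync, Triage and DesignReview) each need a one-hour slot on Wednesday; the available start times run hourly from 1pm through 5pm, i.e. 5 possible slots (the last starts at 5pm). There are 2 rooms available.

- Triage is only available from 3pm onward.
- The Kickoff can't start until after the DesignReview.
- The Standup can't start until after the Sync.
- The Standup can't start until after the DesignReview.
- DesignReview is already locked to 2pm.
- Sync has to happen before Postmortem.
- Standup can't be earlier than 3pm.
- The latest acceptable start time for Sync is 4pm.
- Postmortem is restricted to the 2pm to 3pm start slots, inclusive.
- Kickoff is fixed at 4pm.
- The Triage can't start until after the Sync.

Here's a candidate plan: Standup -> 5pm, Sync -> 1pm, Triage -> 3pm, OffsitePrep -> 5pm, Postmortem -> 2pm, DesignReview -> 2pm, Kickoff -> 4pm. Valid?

Yes

The Kickoff can't start until after the DesignReview — holds.
The Standup can't start until after the Sync — holds.
Triage is only available from 3pm onward — holds.
The Triage can't start until after the Sync — holds.
Kickoff is fixed at 4pm — holds.
Sync has to happen before Postmortem — holds.
Postmortem is restricted to the 2pm to 3pm start slots, inclusive — holds.
DesignReview is already locked to 2pm — holds.
The latest acceptable start time for Sync is 4pm — holds.
The Standup can't start until after the DesignReview — holds.
Standup can't be earlier than 3pm — holds.
There are 2 rooms available — holds.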